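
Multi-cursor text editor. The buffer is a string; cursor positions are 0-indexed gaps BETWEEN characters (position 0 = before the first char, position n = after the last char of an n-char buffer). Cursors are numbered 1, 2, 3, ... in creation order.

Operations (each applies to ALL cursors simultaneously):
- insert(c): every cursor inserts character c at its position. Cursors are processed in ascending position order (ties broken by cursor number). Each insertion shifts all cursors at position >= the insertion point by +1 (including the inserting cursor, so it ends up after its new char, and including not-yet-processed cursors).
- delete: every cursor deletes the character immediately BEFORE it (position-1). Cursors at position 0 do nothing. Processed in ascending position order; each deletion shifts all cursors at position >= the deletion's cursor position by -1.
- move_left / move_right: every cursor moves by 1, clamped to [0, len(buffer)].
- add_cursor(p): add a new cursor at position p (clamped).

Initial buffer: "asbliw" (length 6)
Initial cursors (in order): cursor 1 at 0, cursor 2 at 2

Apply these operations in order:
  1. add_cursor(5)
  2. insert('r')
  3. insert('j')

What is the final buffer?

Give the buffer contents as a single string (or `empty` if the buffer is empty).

Answer: rjasrjblirjw

Derivation:
After op 1 (add_cursor(5)): buffer="asbliw" (len 6), cursors c1@0 c2@2 c3@5, authorship ......
After op 2 (insert('r')): buffer="rasrblirw" (len 9), cursors c1@1 c2@4 c3@8, authorship 1..2...3.
After op 3 (insert('j')): buffer="rjasrjblirjw" (len 12), cursors c1@2 c2@6 c3@11, authorship 11..22...33.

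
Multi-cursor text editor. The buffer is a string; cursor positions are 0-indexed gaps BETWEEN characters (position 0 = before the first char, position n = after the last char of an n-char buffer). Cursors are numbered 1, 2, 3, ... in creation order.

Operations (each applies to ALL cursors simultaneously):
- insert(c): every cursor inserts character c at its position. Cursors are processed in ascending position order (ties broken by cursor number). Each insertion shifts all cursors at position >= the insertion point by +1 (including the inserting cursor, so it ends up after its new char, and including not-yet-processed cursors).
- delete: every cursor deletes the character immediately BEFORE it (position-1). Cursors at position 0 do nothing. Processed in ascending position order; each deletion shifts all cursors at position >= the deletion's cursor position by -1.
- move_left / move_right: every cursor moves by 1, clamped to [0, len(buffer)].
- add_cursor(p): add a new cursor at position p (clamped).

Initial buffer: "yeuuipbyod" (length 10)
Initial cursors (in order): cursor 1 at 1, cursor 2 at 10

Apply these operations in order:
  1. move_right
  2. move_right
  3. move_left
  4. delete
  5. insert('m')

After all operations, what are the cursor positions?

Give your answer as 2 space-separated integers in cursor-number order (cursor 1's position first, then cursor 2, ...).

After op 1 (move_right): buffer="yeuuipbyod" (len 10), cursors c1@2 c2@10, authorship ..........
After op 2 (move_right): buffer="yeuuipbyod" (len 10), cursors c1@3 c2@10, authorship ..........
After op 3 (move_left): buffer="yeuuipbyod" (len 10), cursors c1@2 c2@9, authorship ..........
After op 4 (delete): buffer="yuuipbyd" (len 8), cursors c1@1 c2@7, authorship ........
After op 5 (insert('m')): buffer="ymuuipbymd" (len 10), cursors c1@2 c2@9, authorship .1......2.

Answer: 2 9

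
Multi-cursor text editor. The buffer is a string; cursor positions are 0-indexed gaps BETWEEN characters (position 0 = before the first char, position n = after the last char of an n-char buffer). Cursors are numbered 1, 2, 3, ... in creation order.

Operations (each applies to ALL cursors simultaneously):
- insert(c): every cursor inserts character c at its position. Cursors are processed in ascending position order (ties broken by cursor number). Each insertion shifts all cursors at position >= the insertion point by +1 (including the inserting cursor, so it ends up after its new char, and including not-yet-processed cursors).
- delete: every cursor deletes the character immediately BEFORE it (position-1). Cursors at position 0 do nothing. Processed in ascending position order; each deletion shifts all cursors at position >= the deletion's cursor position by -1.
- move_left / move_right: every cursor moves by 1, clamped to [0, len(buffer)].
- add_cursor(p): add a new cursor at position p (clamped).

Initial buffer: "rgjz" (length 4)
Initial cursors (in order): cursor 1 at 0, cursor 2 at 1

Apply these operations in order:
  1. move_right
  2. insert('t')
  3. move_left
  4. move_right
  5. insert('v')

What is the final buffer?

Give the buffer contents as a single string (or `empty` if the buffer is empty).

Answer: rtvgtvjz

Derivation:
After op 1 (move_right): buffer="rgjz" (len 4), cursors c1@1 c2@2, authorship ....
After op 2 (insert('t')): buffer="rtgtjz" (len 6), cursors c1@2 c2@4, authorship .1.2..
After op 3 (move_left): buffer="rtgtjz" (len 6), cursors c1@1 c2@3, authorship .1.2..
After op 4 (move_right): buffer="rtgtjz" (len 6), cursors c1@2 c2@4, authorship .1.2..
After op 5 (insert('v')): buffer="rtvgtvjz" (len 8), cursors c1@3 c2@6, authorship .11.22..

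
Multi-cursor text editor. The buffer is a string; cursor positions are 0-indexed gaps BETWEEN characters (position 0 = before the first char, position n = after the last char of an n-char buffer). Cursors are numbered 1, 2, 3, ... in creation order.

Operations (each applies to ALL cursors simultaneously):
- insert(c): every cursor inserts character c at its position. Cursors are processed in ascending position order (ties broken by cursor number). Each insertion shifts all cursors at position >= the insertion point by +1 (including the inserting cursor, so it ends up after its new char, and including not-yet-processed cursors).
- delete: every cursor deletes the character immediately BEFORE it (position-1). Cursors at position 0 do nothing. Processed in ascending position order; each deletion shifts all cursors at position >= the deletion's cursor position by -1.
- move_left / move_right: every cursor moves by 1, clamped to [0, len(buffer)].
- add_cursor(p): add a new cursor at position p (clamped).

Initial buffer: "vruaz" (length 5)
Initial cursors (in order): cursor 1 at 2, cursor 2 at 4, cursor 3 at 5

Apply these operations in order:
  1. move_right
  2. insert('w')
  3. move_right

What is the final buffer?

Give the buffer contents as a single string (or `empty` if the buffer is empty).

Answer: vruwazww

Derivation:
After op 1 (move_right): buffer="vruaz" (len 5), cursors c1@3 c2@5 c3@5, authorship .....
After op 2 (insert('w')): buffer="vruwazww" (len 8), cursors c1@4 c2@8 c3@8, authorship ...1..23
After op 3 (move_right): buffer="vruwazww" (len 8), cursors c1@5 c2@8 c3@8, authorship ...1..23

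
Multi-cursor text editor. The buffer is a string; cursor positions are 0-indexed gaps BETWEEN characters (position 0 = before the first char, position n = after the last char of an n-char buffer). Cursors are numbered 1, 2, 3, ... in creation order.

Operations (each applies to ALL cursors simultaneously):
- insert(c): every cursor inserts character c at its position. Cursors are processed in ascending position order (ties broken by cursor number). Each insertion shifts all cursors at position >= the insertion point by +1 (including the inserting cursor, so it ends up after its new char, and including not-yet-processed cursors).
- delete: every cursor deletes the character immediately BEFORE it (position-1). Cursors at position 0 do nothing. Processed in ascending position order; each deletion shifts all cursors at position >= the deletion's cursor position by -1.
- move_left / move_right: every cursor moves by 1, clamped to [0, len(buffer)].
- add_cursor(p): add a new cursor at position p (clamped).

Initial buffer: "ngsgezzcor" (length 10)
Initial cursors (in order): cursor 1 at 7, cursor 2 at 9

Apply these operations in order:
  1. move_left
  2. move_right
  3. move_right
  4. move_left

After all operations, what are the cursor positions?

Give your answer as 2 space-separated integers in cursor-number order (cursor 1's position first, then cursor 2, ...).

After op 1 (move_left): buffer="ngsgezzcor" (len 10), cursors c1@6 c2@8, authorship ..........
After op 2 (move_right): buffer="ngsgezzcor" (len 10), cursors c1@7 c2@9, authorship ..........
After op 3 (move_right): buffer="ngsgezzcor" (len 10), cursors c1@8 c2@10, authorship ..........
After op 4 (move_left): buffer="ngsgezzcor" (len 10), cursors c1@7 c2@9, authorship ..........

Answer: 7 9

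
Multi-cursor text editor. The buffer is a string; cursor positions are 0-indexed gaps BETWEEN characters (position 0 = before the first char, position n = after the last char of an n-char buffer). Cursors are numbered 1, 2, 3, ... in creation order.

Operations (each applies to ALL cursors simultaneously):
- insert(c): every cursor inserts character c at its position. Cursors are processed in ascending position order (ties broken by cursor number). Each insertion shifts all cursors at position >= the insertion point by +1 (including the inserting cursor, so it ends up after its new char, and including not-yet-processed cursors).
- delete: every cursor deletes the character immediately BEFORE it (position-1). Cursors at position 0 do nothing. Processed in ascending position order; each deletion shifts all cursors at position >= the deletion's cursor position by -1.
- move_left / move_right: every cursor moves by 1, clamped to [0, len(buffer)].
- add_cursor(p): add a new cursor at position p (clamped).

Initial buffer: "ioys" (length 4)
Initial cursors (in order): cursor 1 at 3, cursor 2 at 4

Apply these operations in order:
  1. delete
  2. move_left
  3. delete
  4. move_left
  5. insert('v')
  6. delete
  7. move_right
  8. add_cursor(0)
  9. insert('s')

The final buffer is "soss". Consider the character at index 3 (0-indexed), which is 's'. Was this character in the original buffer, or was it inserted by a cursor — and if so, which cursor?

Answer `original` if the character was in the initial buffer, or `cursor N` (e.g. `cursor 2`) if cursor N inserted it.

After op 1 (delete): buffer="io" (len 2), cursors c1@2 c2@2, authorship ..
After op 2 (move_left): buffer="io" (len 2), cursors c1@1 c2@1, authorship ..
After op 3 (delete): buffer="o" (len 1), cursors c1@0 c2@0, authorship .
After op 4 (move_left): buffer="o" (len 1), cursors c1@0 c2@0, authorship .
After op 5 (insert('v')): buffer="vvo" (len 3), cursors c1@2 c2@2, authorship 12.
After op 6 (delete): buffer="o" (len 1), cursors c1@0 c2@0, authorship .
After op 7 (move_right): buffer="o" (len 1), cursors c1@1 c2@1, authorship .
After op 8 (add_cursor(0)): buffer="o" (len 1), cursors c3@0 c1@1 c2@1, authorship .
After op 9 (insert('s')): buffer="soss" (len 4), cursors c3@1 c1@4 c2@4, authorship 3.12
Authorship (.=original, N=cursor N): 3 . 1 2
Index 3: author = 2

Answer: cursor 2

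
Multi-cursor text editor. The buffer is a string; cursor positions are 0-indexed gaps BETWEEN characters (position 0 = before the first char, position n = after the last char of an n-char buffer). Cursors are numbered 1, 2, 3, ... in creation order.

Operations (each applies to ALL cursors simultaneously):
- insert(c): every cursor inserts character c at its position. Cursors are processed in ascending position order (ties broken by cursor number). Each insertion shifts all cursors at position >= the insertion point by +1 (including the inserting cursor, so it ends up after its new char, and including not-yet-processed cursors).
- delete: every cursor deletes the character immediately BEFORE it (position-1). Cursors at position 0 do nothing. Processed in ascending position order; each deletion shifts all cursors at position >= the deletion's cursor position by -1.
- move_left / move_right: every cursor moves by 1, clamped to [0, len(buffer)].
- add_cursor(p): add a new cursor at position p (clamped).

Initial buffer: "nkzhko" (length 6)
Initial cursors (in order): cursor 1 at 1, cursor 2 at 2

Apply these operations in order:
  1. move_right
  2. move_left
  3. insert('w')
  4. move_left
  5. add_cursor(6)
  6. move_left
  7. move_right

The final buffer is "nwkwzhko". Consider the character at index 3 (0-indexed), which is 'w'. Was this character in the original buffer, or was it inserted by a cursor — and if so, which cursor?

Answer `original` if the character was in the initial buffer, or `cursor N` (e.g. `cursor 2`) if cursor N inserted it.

After op 1 (move_right): buffer="nkzhko" (len 6), cursors c1@2 c2@3, authorship ......
After op 2 (move_left): buffer="nkzhko" (len 6), cursors c1@1 c2@2, authorship ......
After op 3 (insert('w')): buffer="nwkwzhko" (len 8), cursors c1@2 c2@4, authorship .1.2....
After op 4 (move_left): buffer="nwkwzhko" (len 8), cursors c1@1 c2@3, authorship .1.2....
After op 5 (add_cursor(6)): buffer="nwkwzhko" (len 8), cursors c1@1 c2@3 c3@6, authorship .1.2....
After op 6 (move_left): buffer="nwkwzhko" (len 8), cursors c1@0 c2@2 c3@5, authorship .1.2....
After op 7 (move_right): buffer="nwkwzhko" (len 8), cursors c1@1 c2@3 c3@6, authorship .1.2....
Authorship (.=original, N=cursor N): . 1 . 2 . . . .
Index 3: author = 2

Answer: cursor 2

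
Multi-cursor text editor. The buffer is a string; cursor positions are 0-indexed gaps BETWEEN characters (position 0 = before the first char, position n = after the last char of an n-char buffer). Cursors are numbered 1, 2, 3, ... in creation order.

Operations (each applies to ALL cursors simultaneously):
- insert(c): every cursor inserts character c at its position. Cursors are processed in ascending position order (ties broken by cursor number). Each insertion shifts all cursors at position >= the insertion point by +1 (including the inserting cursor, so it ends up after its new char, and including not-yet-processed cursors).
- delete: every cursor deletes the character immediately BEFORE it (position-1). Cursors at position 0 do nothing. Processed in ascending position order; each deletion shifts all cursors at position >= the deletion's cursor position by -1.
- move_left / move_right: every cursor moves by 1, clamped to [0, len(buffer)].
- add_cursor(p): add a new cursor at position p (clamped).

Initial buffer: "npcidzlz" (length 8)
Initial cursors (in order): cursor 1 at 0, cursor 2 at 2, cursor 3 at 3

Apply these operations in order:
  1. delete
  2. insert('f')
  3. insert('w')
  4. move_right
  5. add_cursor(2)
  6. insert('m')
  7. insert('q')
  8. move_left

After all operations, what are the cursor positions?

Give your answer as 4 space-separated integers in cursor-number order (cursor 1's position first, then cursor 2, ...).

After op 1 (delete): buffer="nidzlz" (len 6), cursors c1@0 c2@1 c3@1, authorship ......
After op 2 (insert('f')): buffer="fnffidzlz" (len 9), cursors c1@1 c2@4 c3@4, authorship 1.23.....
After op 3 (insert('w')): buffer="fwnffwwidzlz" (len 12), cursors c1@2 c2@7 c3@7, authorship 11.2323.....
After op 4 (move_right): buffer="fwnffwwidzlz" (len 12), cursors c1@3 c2@8 c3@8, authorship 11.2323.....
After op 5 (add_cursor(2)): buffer="fwnffwwidzlz" (len 12), cursors c4@2 c1@3 c2@8 c3@8, authorship 11.2323.....
After op 6 (insert('m')): buffer="fwmnmffwwimmdzlz" (len 16), cursors c4@3 c1@5 c2@12 c3@12, authorship 114.12323.23....
After op 7 (insert('q')): buffer="fwmqnmqffwwimmqqdzlz" (len 20), cursors c4@4 c1@7 c2@16 c3@16, authorship 1144.112323.2323....
After op 8 (move_left): buffer="fwmqnmqffwwimmqqdzlz" (len 20), cursors c4@3 c1@6 c2@15 c3@15, authorship 1144.112323.2323....

Answer: 6 15 15 3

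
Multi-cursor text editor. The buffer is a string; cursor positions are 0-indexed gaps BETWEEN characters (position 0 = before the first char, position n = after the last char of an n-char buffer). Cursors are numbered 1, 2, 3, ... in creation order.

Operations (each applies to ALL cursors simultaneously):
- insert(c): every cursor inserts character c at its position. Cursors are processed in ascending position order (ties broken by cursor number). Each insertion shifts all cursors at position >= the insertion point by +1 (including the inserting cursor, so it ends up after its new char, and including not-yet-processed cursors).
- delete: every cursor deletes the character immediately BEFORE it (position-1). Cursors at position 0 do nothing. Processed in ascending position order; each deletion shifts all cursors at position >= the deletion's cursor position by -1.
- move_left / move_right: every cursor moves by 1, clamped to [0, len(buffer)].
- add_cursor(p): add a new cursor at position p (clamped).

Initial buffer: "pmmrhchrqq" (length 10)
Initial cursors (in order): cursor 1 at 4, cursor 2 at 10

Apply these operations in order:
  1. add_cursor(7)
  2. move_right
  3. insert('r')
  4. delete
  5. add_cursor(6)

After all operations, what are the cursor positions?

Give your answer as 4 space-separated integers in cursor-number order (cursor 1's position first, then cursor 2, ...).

Answer: 5 10 8 6

Derivation:
After op 1 (add_cursor(7)): buffer="pmmrhchrqq" (len 10), cursors c1@4 c3@7 c2@10, authorship ..........
After op 2 (move_right): buffer="pmmrhchrqq" (len 10), cursors c1@5 c3@8 c2@10, authorship ..........
After op 3 (insert('r')): buffer="pmmrhrchrrqqr" (len 13), cursors c1@6 c3@10 c2@13, authorship .....1...3..2
After op 4 (delete): buffer="pmmrhchrqq" (len 10), cursors c1@5 c3@8 c2@10, authorship ..........
After op 5 (add_cursor(6)): buffer="pmmrhchrqq" (len 10), cursors c1@5 c4@6 c3@8 c2@10, authorship ..........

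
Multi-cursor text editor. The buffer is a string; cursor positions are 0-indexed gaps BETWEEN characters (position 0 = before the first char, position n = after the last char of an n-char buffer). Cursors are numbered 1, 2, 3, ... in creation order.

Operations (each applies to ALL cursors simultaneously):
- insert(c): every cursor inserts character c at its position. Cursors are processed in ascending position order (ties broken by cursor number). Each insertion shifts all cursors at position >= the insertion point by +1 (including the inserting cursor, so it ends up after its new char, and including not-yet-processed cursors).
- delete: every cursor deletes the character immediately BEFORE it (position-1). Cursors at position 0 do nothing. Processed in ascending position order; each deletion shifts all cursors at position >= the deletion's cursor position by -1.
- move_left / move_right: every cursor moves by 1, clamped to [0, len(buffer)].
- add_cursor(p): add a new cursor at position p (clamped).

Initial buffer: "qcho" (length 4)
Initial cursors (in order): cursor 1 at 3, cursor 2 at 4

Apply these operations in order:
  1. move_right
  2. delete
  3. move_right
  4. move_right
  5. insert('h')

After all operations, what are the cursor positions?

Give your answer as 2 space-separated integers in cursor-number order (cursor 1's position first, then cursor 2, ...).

Answer: 4 4

Derivation:
After op 1 (move_right): buffer="qcho" (len 4), cursors c1@4 c2@4, authorship ....
After op 2 (delete): buffer="qc" (len 2), cursors c1@2 c2@2, authorship ..
After op 3 (move_right): buffer="qc" (len 2), cursors c1@2 c2@2, authorship ..
After op 4 (move_right): buffer="qc" (len 2), cursors c1@2 c2@2, authorship ..
After op 5 (insert('h')): buffer="qchh" (len 4), cursors c1@4 c2@4, authorship ..12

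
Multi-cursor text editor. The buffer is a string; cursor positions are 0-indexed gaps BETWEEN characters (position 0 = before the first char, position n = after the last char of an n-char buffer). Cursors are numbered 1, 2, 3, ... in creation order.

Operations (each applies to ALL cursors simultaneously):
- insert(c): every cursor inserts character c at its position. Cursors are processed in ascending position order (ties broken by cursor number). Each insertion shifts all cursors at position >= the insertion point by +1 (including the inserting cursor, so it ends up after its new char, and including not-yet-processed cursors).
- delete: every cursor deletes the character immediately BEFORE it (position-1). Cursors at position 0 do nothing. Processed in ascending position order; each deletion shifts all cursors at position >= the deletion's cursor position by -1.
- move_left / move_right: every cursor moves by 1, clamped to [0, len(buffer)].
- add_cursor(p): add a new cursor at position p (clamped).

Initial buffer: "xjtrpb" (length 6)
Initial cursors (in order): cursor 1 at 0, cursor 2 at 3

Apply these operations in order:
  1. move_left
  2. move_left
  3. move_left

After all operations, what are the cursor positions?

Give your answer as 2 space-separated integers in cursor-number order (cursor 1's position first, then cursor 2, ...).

After op 1 (move_left): buffer="xjtrpb" (len 6), cursors c1@0 c2@2, authorship ......
After op 2 (move_left): buffer="xjtrpb" (len 6), cursors c1@0 c2@1, authorship ......
After op 3 (move_left): buffer="xjtrpb" (len 6), cursors c1@0 c2@0, authorship ......

Answer: 0 0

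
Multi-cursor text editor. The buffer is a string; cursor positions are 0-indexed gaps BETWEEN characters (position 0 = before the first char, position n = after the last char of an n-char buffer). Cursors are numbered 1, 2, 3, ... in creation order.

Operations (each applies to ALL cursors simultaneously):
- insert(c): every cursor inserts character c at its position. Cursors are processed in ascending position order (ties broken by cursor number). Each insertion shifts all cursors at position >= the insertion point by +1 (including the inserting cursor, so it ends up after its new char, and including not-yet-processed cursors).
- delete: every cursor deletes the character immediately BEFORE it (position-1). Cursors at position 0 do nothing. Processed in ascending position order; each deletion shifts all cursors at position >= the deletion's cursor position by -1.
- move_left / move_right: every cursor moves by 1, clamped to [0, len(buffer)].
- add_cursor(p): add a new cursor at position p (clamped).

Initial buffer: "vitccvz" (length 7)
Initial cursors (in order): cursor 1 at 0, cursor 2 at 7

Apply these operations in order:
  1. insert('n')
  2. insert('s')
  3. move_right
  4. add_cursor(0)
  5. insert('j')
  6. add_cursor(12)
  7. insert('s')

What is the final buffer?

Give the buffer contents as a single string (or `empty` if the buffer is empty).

After op 1 (insert('n')): buffer="nvitccvzn" (len 9), cursors c1@1 c2@9, authorship 1.......2
After op 2 (insert('s')): buffer="nsvitccvzns" (len 11), cursors c1@2 c2@11, authorship 11.......22
After op 3 (move_right): buffer="nsvitccvzns" (len 11), cursors c1@3 c2@11, authorship 11.......22
After op 4 (add_cursor(0)): buffer="nsvitccvzns" (len 11), cursors c3@0 c1@3 c2@11, authorship 11.......22
After op 5 (insert('j')): buffer="jnsvjitccvznsj" (len 14), cursors c3@1 c1@5 c2@14, authorship 311.1......222
After op 6 (add_cursor(12)): buffer="jnsvjitccvznsj" (len 14), cursors c3@1 c1@5 c4@12 c2@14, authorship 311.1......222
After op 7 (insert('s')): buffer="jsnsvjsitccvznssjs" (len 18), cursors c3@2 c1@7 c4@15 c2@18, authorship 3311.11......24222

Answer: jsnsvjsitccvznssjs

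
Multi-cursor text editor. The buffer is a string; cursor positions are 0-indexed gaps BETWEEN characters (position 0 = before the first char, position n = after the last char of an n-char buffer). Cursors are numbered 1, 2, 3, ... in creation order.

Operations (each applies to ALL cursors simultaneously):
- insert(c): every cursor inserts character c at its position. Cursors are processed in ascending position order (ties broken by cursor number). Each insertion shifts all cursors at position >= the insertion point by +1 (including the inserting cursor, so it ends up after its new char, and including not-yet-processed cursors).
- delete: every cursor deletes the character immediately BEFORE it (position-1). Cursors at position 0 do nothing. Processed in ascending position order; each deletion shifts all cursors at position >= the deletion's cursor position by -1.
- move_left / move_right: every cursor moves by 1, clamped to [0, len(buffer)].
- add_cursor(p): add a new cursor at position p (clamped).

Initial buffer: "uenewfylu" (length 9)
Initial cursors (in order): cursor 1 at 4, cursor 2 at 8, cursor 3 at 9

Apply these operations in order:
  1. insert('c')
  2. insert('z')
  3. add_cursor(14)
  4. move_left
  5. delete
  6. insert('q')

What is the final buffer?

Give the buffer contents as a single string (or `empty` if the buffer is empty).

Answer: ueneqzwfylqzqqz

Derivation:
After op 1 (insert('c')): buffer="uenecwfylcuc" (len 12), cursors c1@5 c2@10 c3@12, authorship ....1....2.3
After op 2 (insert('z')): buffer="ueneczwfylczucz" (len 15), cursors c1@6 c2@12 c3@15, authorship ....11....22.33
After op 3 (add_cursor(14)): buffer="ueneczwfylczucz" (len 15), cursors c1@6 c2@12 c4@14 c3@15, authorship ....11....22.33
After op 4 (move_left): buffer="ueneczwfylczucz" (len 15), cursors c1@5 c2@11 c4@13 c3@14, authorship ....11....22.33
After op 5 (delete): buffer="uenezwfylzz" (len 11), cursors c1@4 c2@9 c3@10 c4@10, authorship ....1....23
After op 6 (insert('q')): buffer="ueneqzwfylqzqqz" (len 15), cursors c1@5 c2@11 c3@14 c4@14, authorship ....11....22343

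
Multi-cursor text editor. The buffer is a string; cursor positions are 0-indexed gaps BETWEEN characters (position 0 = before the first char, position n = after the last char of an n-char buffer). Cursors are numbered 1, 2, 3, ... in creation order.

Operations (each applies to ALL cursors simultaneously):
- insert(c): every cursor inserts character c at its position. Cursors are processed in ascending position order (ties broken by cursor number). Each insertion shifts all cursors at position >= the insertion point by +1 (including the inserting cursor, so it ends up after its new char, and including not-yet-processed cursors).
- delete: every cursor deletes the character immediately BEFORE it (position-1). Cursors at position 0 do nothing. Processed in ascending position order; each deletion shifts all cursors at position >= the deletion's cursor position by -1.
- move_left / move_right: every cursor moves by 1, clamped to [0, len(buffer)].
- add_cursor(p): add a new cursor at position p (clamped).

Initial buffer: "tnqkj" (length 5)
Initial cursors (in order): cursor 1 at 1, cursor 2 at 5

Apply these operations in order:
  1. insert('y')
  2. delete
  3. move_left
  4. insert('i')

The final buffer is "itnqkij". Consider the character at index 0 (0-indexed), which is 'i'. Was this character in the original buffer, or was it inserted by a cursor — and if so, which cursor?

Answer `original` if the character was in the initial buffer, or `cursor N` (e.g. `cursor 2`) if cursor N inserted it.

After op 1 (insert('y')): buffer="tynqkjy" (len 7), cursors c1@2 c2@7, authorship .1....2
After op 2 (delete): buffer="tnqkj" (len 5), cursors c1@1 c2@5, authorship .....
After op 3 (move_left): buffer="tnqkj" (len 5), cursors c1@0 c2@4, authorship .....
After op 4 (insert('i')): buffer="itnqkij" (len 7), cursors c1@1 c2@6, authorship 1....2.
Authorship (.=original, N=cursor N): 1 . . . . 2 .
Index 0: author = 1

Answer: cursor 1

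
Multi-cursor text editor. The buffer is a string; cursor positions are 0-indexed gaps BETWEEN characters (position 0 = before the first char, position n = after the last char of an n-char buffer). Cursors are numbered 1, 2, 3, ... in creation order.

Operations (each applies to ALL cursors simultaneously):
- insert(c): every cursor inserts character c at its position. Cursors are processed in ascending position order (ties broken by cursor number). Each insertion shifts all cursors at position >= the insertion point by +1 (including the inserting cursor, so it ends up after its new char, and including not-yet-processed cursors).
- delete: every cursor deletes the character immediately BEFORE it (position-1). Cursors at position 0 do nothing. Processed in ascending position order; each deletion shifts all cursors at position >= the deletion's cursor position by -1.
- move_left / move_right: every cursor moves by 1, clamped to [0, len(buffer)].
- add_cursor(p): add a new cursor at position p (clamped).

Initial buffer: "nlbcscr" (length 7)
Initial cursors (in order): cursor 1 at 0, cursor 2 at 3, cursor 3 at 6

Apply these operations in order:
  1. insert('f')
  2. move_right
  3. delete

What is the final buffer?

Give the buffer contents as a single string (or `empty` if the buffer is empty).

Answer: flbfscf

Derivation:
After op 1 (insert('f')): buffer="fnlbfcscfr" (len 10), cursors c1@1 c2@5 c3@9, authorship 1...2...3.
After op 2 (move_right): buffer="fnlbfcscfr" (len 10), cursors c1@2 c2@6 c3@10, authorship 1...2...3.
After op 3 (delete): buffer="flbfscf" (len 7), cursors c1@1 c2@4 c3@7, authorship 1..2..3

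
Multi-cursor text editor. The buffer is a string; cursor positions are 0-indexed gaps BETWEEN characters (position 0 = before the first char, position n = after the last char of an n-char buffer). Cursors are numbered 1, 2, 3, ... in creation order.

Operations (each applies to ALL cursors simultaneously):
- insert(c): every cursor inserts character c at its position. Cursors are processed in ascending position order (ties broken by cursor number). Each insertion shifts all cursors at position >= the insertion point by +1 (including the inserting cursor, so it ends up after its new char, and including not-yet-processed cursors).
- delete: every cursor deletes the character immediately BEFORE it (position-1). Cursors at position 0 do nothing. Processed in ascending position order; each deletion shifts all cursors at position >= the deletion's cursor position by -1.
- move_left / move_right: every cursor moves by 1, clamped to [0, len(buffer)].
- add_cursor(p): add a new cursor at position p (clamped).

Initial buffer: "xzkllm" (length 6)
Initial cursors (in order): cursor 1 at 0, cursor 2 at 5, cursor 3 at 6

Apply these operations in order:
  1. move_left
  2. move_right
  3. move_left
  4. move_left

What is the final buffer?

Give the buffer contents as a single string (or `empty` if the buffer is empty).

After op 1 (move_left): buffer="xzkllm" (len 6), cursors c1@0 c2@4 c3@5, authorship ......
After op 2 (move_right): buffer="xzkllm" (len 6), cursors c1@1 c2@5 c3@6, authorship ......
After op 3 (move_left): buffer="xzkllm" (len 6), cursors c1@0 c2@4 c3@5, authorship ......
After op 4 (move_left): buffer="xzkllm" (len 6), cursors c1@0 c2@3 c3@4, authorship ......

Answer: xzkllm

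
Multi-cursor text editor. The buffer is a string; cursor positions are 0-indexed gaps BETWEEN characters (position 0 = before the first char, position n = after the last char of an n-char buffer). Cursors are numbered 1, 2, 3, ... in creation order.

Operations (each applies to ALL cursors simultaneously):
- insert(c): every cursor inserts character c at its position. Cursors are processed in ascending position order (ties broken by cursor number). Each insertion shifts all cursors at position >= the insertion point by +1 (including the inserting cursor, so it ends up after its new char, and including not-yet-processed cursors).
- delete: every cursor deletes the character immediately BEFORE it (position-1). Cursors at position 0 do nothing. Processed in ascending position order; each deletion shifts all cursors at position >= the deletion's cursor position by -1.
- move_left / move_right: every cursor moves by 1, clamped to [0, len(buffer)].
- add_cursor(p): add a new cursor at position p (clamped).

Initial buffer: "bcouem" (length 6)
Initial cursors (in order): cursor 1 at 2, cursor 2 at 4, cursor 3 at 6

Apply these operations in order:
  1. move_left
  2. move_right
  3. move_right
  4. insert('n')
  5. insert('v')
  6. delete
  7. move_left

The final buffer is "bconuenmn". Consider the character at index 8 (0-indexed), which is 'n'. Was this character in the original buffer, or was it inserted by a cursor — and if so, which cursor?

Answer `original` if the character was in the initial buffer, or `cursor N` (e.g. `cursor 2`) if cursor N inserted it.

Answer: cursor 3

Derivation:
After op 1 (move_left): buffer="bcouem" (len 6), cursors c1@1 c2@3 c3@5, authorship ......
After op 2 (move_right): buffer="bcouem" (len 6), cursors c1@2 c2@4 c3@6, authorship ......
After op 3 (move_right): buffer="bcouem" (len 6), cursors c1@3 c2@5 c3@6, authorship ......
After op 4 (insert('n')): buffer="bconuenmn" (len 9), cursors c1@4 c2@7 c3@9, authorship ...1..2.3
After op 5 (insert('v')): buffer="bconvuenvmnv" (len 12), cursors c1@5 c2@9 c3@12, authorship ...11..22.33
After op 6 (delete): buffer="bconuenmn" (len 9), cursors c1@4 c2@7 c3@9, authorship ...1..2.3
After op 7 (move_left): buffer="bconuenmn" (len 9), cursors c1@3 c2@6 c3@8, authorship ...1..2.3
Authorship (.=original, N=cursor N): . . . 1 . . 2 . 3
Index 8: author = 3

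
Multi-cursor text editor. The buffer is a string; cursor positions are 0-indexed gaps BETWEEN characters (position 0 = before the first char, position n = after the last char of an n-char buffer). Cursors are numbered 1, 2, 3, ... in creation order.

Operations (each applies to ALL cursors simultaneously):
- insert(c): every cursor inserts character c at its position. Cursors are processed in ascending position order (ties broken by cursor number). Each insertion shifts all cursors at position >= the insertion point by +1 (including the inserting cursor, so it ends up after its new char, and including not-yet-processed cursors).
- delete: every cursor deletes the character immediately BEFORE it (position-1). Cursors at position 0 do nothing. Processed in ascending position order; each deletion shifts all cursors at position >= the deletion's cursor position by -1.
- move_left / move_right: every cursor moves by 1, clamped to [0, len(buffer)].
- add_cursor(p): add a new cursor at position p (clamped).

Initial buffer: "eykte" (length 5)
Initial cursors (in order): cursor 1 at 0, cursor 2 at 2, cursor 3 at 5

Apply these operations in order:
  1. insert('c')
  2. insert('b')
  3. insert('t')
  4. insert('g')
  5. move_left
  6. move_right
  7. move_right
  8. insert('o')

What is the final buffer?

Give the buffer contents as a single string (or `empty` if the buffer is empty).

Answer: cbtgeoycbtgkotecbtgo

Derivation:
After op 1 (insert('c')): buffer="ceycktec" (len 8), cursors c1@1 c2@4 c3@8, authorship 1..2...3
After op 2 (insert('b')): buffer="cbeycbktecb" (len 11), cursors c1@2 c2@6 c3@11, authorship 11..22...33
After op 3 (insert('t')): buffer="cbteycbtktecbt" (len 14), cursors c1@3 c2@8 c3@14, authorship 111..222...333
After op 4 (insert('g')): buffer="cbtgeycbtgktecbtg" (len 17), cursors c1@4 c2@10 c3@17, authorship 1111..2222...3333
After op 5 (move_left): buffer="cbtgeycbtgktecbtg" (len 17), cursors c1@3 c2@9 c3@16, authorship 1111..2222...3333
After op 6 (move_right): buffer="cbtgeycbtgktecbtg" (len 17), cursors c1@4 c2@10 c3@17, authorship 1111..2222...3333
After op 7 (move_right): buffer="cbtgeycbtgktecbtg" (len 17), cursors c1@5 c2@11 c3@17, authorship 1111..2222...3333
After op 8 (insert('o')): buffer="cbtgeoycbtgkotecbtgo" (len 20), cursors c1@6 c2@13 c3@20, authorship 1111.1.2222.2..33333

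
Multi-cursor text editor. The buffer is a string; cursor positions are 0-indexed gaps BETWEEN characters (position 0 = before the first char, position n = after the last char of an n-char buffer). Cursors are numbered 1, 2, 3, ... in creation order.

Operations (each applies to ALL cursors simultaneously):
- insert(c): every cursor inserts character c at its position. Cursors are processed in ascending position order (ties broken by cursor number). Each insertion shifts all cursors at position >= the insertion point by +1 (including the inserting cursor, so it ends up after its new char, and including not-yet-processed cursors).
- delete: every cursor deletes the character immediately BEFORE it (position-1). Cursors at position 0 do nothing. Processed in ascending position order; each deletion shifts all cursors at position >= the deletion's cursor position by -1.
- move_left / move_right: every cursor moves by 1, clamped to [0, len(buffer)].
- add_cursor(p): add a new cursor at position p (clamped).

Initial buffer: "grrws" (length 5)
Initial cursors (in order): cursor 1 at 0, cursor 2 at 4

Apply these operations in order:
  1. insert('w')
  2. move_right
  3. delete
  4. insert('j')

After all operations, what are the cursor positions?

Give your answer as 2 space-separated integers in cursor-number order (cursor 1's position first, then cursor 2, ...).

Answer: 2 7

Derivation:
After op 1 (insert('w')): buffer="wgrrwws" (len 7), cursors c1@1 c2@6, authorship 1....2.
After op 2 (move_right): buffer="wgrrwws" (len 7), cursors c1@2 c2@7, authorship 1....2.
After op 3 (delete): buffer="wrrww" (len 5), cursors c1@1 c2@5, authorship 1...2
After op 4 (insert('j')): buffer="wjrrwwj" (len 7), cursors c1@2 c2@7, authorship 11...22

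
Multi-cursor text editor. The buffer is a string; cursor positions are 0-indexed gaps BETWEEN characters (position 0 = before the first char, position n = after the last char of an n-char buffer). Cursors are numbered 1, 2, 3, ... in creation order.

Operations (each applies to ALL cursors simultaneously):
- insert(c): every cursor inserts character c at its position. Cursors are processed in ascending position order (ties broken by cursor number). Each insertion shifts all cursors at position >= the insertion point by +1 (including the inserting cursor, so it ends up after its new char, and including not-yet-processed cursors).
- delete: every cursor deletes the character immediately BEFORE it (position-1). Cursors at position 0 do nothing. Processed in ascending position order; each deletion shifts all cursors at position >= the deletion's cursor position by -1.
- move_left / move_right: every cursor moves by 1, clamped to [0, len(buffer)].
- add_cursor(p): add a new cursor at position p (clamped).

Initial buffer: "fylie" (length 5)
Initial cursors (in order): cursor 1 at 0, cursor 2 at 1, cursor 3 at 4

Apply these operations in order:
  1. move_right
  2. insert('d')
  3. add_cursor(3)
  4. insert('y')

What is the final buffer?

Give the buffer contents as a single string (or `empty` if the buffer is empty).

After op 1 (move_right): buffer="fylie" (len 5), cursors c1@1 c2@2 c3@5, authorship .....
After op 2 (insert('d')): buffer="fdydlied" (len 8), cursors c1@2 c2@4 c3@8, authorship .1.2...3
After op 3 (add_cursor(3)): buffer="fdydlied" (len 8), cursors c1@2 c4@3 c2@4 c3@8, authorship .1.2...3
After op 4 (insert('y')): buffer="fdyyydyliedy" (len 12), cursors c1@3 c4@5 c2@7 c3@12, authorship .11.422...33

Answer: fdyyydyliedy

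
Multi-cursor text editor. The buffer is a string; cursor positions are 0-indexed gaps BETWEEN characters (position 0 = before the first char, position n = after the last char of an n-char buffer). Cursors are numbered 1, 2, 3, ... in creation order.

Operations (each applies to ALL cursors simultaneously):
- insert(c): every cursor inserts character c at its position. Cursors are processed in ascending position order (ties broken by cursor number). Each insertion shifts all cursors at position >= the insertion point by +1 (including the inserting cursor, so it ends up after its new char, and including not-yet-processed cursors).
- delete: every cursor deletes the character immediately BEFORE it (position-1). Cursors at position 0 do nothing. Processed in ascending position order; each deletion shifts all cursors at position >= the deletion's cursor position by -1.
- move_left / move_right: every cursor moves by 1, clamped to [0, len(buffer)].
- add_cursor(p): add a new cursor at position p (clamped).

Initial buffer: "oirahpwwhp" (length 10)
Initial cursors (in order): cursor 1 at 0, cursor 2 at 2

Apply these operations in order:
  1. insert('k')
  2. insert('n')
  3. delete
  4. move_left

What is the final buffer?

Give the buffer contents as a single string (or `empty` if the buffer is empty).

After op 1 (insert('k')): buffer="koikrahpwwhp" (len 12), cursors c1@1 c2@4, authorship 1..2........
After op 2 (insert('n')): buffer="knoiknrahpwwhp" (len 14), cursors c1@2 c2@6, authorship 11..22........
After op 3 (delete): buffer="koikrahpwwhp" (len 12), cursors c1@1 c2@4, authorship 1..2........
After op 4 (move_left): buffer="koikrahpwwhp" (len 12), cursors c1@0 c2@3, authorship 1..2........

Answer: koikrahpwwhp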